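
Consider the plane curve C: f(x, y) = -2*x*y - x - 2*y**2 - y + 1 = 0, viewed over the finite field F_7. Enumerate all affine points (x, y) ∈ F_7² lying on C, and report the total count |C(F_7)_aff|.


Affine F_7-points: {(0, 4), (0, 6), (1, 0), (1, 2), (4, 1), (4, 5)}; count = 6.

For each of the 49 pairs (x, y) ∈ F_7², evaluate f(x, y) mod 7. Record the zeros.
  x = 0: [0↦1, 1↦5, 2↦5, 3↦1, 4↦0, 5↦2, 6↦0]  zeros at y ∈ {4, 6}
  x = 1: [0↦0, 1↦2, 2↦0, 3↦1, 4↦5, 5↦5, 6↦1]  zeros at y ∈ {0, 2}
  x = 2: [0↦6, 1↦6, 2↦2, 3↦1, 4↦3, 5↦1, 6↦2]  zeros at y ∈ ∅
  x = 3: [0↦5, 1↦3, 2↦4, 3↦1, 4↦1, 5↦4, 6↦3]  zeros at y ∈ ∅
  x = 4: [0↦4, 1↦0, 2↦6, 3↦1, 4↦6, 5↦0, 6↦4]  zeros at y ∈ {1, 5}
  x = 5: [0↦3, 1↦4, 2↦1, 3↦1, 4↦4, 5↦3, 6↦5]  zeros at y ∈ ∅
  x = 6: [0↦2, 1↦1, 2↦3, 3↦1, 4↦2, 5↦6, 6↦6]  zeros at y ∈ ∅
Collecting zeros: affine points = {(0, 4), (0, 6), (1, 0), (1, 2), (4, 1), (4, 5)}.
Total count |C(F_7)_aff| = 6.


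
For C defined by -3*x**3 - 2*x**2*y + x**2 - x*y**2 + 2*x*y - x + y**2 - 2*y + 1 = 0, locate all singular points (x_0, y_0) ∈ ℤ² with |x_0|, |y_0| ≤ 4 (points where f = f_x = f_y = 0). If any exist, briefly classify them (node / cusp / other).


Singular points: {(0, 1)}; classification: node.

Compute partial derivatives:
  f_x = -9*x**2 - 4*x*y + 2*x - y**2 + 2*y - 1.
  f_y = -2*x**2 - 2*x*y + 2*x + 2*y - 2.
Scan x_0 ∈ {−4, ..., 4}. For each x_0, f_y(x_0, y) is a polynomial in y; find its integer roots y ∈ {−4, ..., 4}, then test f_x and f at those candidates.
  x = -4: f_y(-4, y) = 10*y - 42; no integer root y with |y| ≤ 4.
  x = -3: f_y(-3, y) = 8*y - 26; no integer root y with |y| ≤ 4.
  x = -2: f_y(-2, y) = 6*y - 14; no integer root y with |y| ≤ 4.
  x = -1: f_y(-1, y) = 4*y - 6; no integer root y with |y| ≤ 4.
  x = 0: f_y(0, y) = 2*y - 2; vanishes at y ∈ {1}. (0, 1): f_x = 0, f = 0 — SINGULAR.
  x = 1: f_y(1, y) = -2; no integer root y with |y| ≤ 4.
  x = 2: f_y(2, y) = -2*y - 6; vanishes at y ∈ {-3}. (2, -3): f_x = -24 ≠ 0.
  x = 3: f_y(3, y) = -4*y - 14; no integer root y with |y| ≤ 4.
  x = 4: f_y(4, y) = -6*y - 26; no integer root y with |y| ≤ 4.
Only singular point on the grid: (0, 1).
Classify: substitute x = 0 + u, y = 1 + v and expand: f = -3*u**3 - 2*u**2*v - u**2 - u*v**2 + v**2.
No constant or linear terms (consistent with a singular point). Quadratic part: -u**2 + v**2. Cubic part: -3*u**3 - 2*u**2*v - u*v**2.
The quadratic part v**2 - u**2 = (v − u)(v + u) splits into two distinct linear factors, so there are two distinct tangent lines y − 1 = ±(x − 0) — this is a node (ordinary double point).
Classification: node.


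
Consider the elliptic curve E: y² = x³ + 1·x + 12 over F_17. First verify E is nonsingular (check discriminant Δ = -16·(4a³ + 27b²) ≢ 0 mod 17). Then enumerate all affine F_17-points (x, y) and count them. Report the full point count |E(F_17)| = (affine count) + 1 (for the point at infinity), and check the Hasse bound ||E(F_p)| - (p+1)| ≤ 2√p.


Affine points = {(3, 5), (3, 12), (6, 8), (6, 9), (9, 6), (9, 11), (10, 6), (10, 11), (12, 1), (12, 16), (14, 4), (14, 13), (15, 6), (15, 11)}; affine count = 14; |E(F_17)| = 15.

Discriminant check: Δ ∝ 4a³ + 27b² = 4·1³ + 27·12² = 4·1 + 27·144 ≡ 16 (mod 17). Nonzero ⇒ E is nonsingular.
For each x ∈ F_17, compute rhs = x³ + 1·x + 12 mod 17, then count y ∈ F_17 with y² ≡ rhs.
  x = 0: rhs = 12, matching y values: none (0 points).
  x = 1: rhs = 14, matching y values: none (0 points).
  x = 2: rhs = 5, matching y values: none (0 points).
  x = 3: rhs = 8, matching y values: 5, 12 (2 points).
  x = 4: rhs = 12, matching y values: none (0 points).
  x = 5: rhs = 6, matching y values: none (0 points).
  x = 6: rhs = 13, matching y values: 8, 9 (2 points).
  x = 7: rhs = 5, matching y values: none (0 points).
  x = 8: rhs = 5, matching y values: none (0 points).
  x = 9: rhs = 2, matching y values: 6, 11 (2 points).
  x = 10: rhs = 2, matching y values: 6, 11 (2 points).
  x = 11: rhs = 11, matching y values: none (0 points).
  x = 12: rhs = 1, matching y values: 1, 16 (2 points).
  x = 13: rhs = 12, matching y values: none (0 points).
  x = 14: rhs = 16, matching y values: 4, 13 (2 points).
  x = 15: rhs = 2, matching y values: 6, 11 (2 points).
  x = 16: rhs = 10, matching y values: none (0 points).
Total affine count: 14.
Full point count |E(F_17)| = 14 + 1 = 15.
Hasse bound: |15 − (17+1)| = |-3| = 3 ≤ 2√17 ≈ 8.2462 ✓.


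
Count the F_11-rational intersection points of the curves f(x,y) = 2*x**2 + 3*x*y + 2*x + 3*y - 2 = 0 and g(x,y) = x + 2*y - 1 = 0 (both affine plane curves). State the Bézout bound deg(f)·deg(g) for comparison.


Common zeros: {(2, 5), (5, 9)}; count = 2; Bézout bound = 2.

deg(f) = 2, deg(g) = 1, so Bézout bound = 2.
Scan x ∈ F_11. For each x, list the y ∈ F_11 with f(x, y) ≡ 0 and those with g(x, y) ≡ 0 (mod 11); the common zeros in that column are the intersection.
  x = 0: f ≡ 0 at y ∈ {8}; g ≡ 0 at y ∈ {6}; common: ∅.
  x = 1: f ≡ 0 at y ∈ {7}; g ≡ 0 at y ∈ {0}; common: ∅.
  x = 2: f ≡ 0 at y ∈ {5}; g ≡ 0 at y ∈ {5}; common: {5}.
  x = 3: f ≡ 0 at y ∈ {0}; g ≡ 0 at y ∈ {10}; common: ∅.
  x = 4: f ≡ 0 at y ∈ {7}; g ≡ 0 at y ∈ {4}; common: ∅.
  x = 5: f ≡ 0 at y ∈ {9}; g ≡ 0 at y ∈ {9}; common: {9}.
  x = 6: f ≡ 0 at y ∈ {5}; g ≡ 0 at y ∈ {3}; common: ∅.
  x = 7: f ≡ 0 at y ∈ {0}; g ≡ 0 at y ∈ {8}; common: ∅.
  x = 8: f ≡ 0 at y ∈ {9}; g ≡ 0 at y ∈ {2}; common: ∅.
  x = 9: f ≡ 0 at y ∈ {8}; g ≡ 0 at y ∈ {7}; common: ∅.
  x = 10: f ≡ 0 at y ∈ ∅; g ≡ 0 at y ∈ {1}; common: ∅.
Collecting: common zeros = {(2, 5), (5, 9)}, so the count is 2.
Comparison with the Bézout bound: 2 ≤ 2 = deg(f)·deg(g), as expected for curves with no common component (the bound is attained).


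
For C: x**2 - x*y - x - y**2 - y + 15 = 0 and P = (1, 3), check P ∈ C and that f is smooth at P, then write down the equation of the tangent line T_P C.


Tangent line at P: -2*x - 8*y + 26 = 0.

Step 1: f(1, 3) = 0, so P lies on C.
Step 2: partial derivatives
  f_x(x, y) = 2*x - y - 1, f_y(x, y) = -x - 2*y - 1.
  f_x(P) = -2, f_y(P) = -8 (gradient nonzero, so P is smooth).
Step 3: tangent line at P: -2·(x − 1) + -8·(y − 3) = 0.
Expanding: -2*x - 8*y + 26 = 0.


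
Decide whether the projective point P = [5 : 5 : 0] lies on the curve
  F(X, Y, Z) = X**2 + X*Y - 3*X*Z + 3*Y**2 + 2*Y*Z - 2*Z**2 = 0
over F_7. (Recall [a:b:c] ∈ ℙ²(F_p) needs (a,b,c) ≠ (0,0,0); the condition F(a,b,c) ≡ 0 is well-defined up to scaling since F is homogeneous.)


F(5,5,0) ≡ 6 (mod 7); P is NOT on the curve.

Evaluate F(5, 5, 0) term-by-term (mod 7).
  X**2 ↦ 1·25·1·1 = 25
  X*Y ↦ 1·5·5·1 = 25
  -3*X*Z ↦ -3·5·1·0 = 0
  3*Y**2 ↦ 3·1·25·1 = 75
  2*Y*Z ↦ 2·1·5·0 = 0
  -2*Z**2 ↦ -2·1·1·0 = 0
Sum: F(5, 5, 0) = (25) + (25) + (0) + (75) + (0) + (0) = 125.
Reducing mod 7: 125 ≡ 6 (mod 7).
Since F(a, b, c) ≡ 6 ≠ 0 (mod 7), P does NOT lie on the curve.


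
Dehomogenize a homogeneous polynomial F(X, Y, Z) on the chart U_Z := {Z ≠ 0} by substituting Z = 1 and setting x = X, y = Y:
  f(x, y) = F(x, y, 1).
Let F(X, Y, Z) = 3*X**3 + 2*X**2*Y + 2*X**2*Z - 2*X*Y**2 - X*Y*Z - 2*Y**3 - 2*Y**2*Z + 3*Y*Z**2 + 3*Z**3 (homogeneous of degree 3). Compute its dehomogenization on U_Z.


f(x, y) = 3*x**3 + 2*x**2*y + 2*x**2 - 2*x*y**2 - x*y - 2*y**3 - 2*y**2 + 3*y + 3

On U_Z we set Z = 1. Each monomial c·X^i·Y^j·Z^k in F becomes c·x^i·y^j·1^k = c·x^i·y^j.
Substituting Z = 1: F(X, Y, 1) = 3*x**3 + 2*x**2*y + 2*x**2 - 2*x*y**2 - x*y - 2*y**3 - 2*y**2 + 3*y + 3.
Note: deg(f) ≤ deg(F) = 3; strict inequality happens when F is divisible by Z (lost terms).


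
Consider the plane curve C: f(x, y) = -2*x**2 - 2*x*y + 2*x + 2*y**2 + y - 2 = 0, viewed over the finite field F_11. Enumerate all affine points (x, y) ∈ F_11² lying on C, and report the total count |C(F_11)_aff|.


Affine F_11-points: {(3, 3), (3, 5), (4, 4), (4, 5), (6, 3), (6, 8), (8, 6), (8, 7), (9, 6), (9, 8)}; count = 10.

For each of the 121 pairs (x, y) ∈ F_11², evaluate f(x, y) mod 11. Record the zeros.
  x = 0: [0↦9, 1↦1, 2↦8, 3↦8, 4↦1, 5↦9, 6↦10, 7↦4, 8↦2, 9↦4, 10↦10]  zeros at y ∈ ∅
  x = 1: [0↦9, 1↦10, 2↦4, 3↦2, 4↦4, 5↦10, 6↦9, 7↦1, 8↦8, 9↦8, 10↦1]  zeros at y ∈ ∅
  x = 2: [0↦5, 1↦4, 2↦7, 3↦3, 4↦3, 5↦7, 6↦4, 7↦5, 8↦10, 9↦8, 10↦10]  zeros at y ∈ ∅
  x = 3: [0↦8, 1↦5, 2↦6, 3↦0, 4↦9, 5↦0, 6↦6, 7↦5, 8↦8, 9↦4, 10↦4]  zeros at y ∈ {3, 5}
  x = 4: [0↦7, 1↦2, 2↦1, 3↦4, 4↦0, 5↦0, 6↦4, 7↦1, 8↦2, 9↦7, 10↦5]  zeros at y ∈ {4, 5}
  x = 5: [0↦2, 1↦6, 2↦3, 3↦4, 4↦9, 5↦7, 6↦9, 7↦4, 8↦3, 9↦6, 10↦2]  zeros at y ∈ ∅
  x = 6: [0↦4, 1↦6, 2↦1, 3↦0, 4↦3, 5↦10, 6↦10, 7↦3, 8↦0, 9↦1, 10↦6]  zeros at y ∈ {3, 8}
  x = 7: [0↦2, 1↦2, 2↦6, 3↦3, 4↦4, 5↦9, 6↦7, 7↦9, 8↦4, 9↦3, 10↦6]  zeros at y ∈ ∅
  x = 8: [0↦7, 1↦5, 2↦7, 3↦2, 4↦1, 5↦4, 6↦0, 7↦0, 8↦4, 9↦1, 10↦2]  zeros at y ∈ {6, 7}
  x = 9: [0↦8, 1↦4, 2↦4, 3↦8, 4↦5, 5↦6, 6↦0, 7↦9, 8↦0, 9↦6, 10↦5]  zeros at y ∈ {6, 8}
  x = 10: [0↦5, 1↦10, 2↦8, 3↦10, 4↦5, 5↦4, 6↦7, 7↦3, 8↦3, 9↦7, 10↦4]  zeros at y ∈ ∅
Collecting zeros: affine points = {(3, 3), (3, 5), (4, 4), (4, 5), (6, 3), (6, 8), (8, 6), (8, 7), (9, 6), (9, 8)}.
Total count |C(F_11)_aff| = 10.


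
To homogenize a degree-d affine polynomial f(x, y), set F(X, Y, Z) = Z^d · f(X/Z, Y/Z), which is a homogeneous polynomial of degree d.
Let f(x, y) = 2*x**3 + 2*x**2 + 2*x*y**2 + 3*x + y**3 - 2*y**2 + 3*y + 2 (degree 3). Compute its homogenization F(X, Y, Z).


F(X, Y, Z) = 2*X**3 + 2*X**2*Z + 2*X*Y**2 + 3*X*Z**2 + Y**3 - 2*Y**2*Z + 3*Y*Z**2 + 2*Z**3

deg(f) = 3.
Substitute x = X/Z, y = Y/Z into f, then multiply by Z^3.
  monomial 2·x^3·y^0 ↦ 2·X^3·Y^0·Z^0.
  monomial 2·x^2·y^0 ↦ 2·X^2·Y^0·Z^1.
  monomial 2·x^1·y^2 ↦ 2·X^1·Y^2·Z^0.
  monomial 3·x^1·y^0 ↦ 3·X^1·Y^0·Z^2.
  monomial 1·x^0·y^3 ↦ 1·X^0·Y^3·Z^0.
  monomial -2·x^0·y^2 ↦ -2·X^0·Y^2·Z^1.
  monomial 3·x^0·y^1 ↦ 3·X^0·Y^1·Z^2.
  monomial 2·x^0·y^0 ↦ 2·X^0·Y^0·Z^3.
Collecting: F(X, Y, Z) = 2*X**3 + 2*X**2*Z + 2*X*Y**2 + 3*X*Z**2 + Y**3 - 2*Y**2*Z + 3*Y*Z**2 + 2*Z**3.


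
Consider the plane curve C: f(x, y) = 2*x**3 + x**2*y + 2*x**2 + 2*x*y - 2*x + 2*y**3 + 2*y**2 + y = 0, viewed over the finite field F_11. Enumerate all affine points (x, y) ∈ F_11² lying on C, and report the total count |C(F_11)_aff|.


Affine F_11-points: {(0, 0), (1, 7), (2, 1), (2, 10), (3, 0), (4, 7), (5, 1), (5, 4), (5, 5), (7, 0), (7, 3), (7, 7), (8, 1), (9, 2), (9, 6), (10, 6)}; count = 16.

For each of the 121 pairs (x, y) ∈ F_11², evaluate f(x, y) mod 11. Record the zeros.
  x = 0: [0↦0, 1↦5, 2↦4, 3↦9, 4↦10, 5↦8, 6↦4, 7↦10, 8↦5, 9↦1, 10↦10]  zeros at y ∈ {0}
  x = 1: [0↦2, 1↦10, 2↦1, 3↦9, 4↦2, 5↦3, 6↦2, 7↦0, 8↦9, 9↦8, 10↦9]  zeros at y ∈ {7}
  x = 2: [0↦9, 1↦0, 2↦7, 3↦9, 4↦7, 5↦2, 6↦6, 7↦9, 8↦1, 9↦5, 10↦0]  zeros at y ∈ {1, 10}
  x = 3: [0↦0, 1↦9, 2↦1, 3↦10, 4↦4, 5↦6, 6↦6, 7↦5, 8↦4, 9↦4, 10↦6]  zeros at y ∈ {0}
  x = 4: [0↦9, 1↦5, 2↦6, 3↦2, 4↦5, 5↦5, 6↦3, 7↦0, 8↦8, 9↦6, 10↦6]  zeros at y ∈ {7}
  x = 5: [0↦4, 1↦0, 2↦1, 3↦8, 4↦0, 5↦0, 6↦9, 7↦6, 8↦3, 9↦1, 10↦1]  zeros at y ∈ {1, 4, 5}
  x = 6: [0↦8, 1↦6, 2↦9, 3↦7, 4↦1, 5↦3, 6↦3, 7↦2, 8↦1, 9↦1, 10↦3]  zeros at y ∈ ∅
  x = 7: [0↦0, 1↦2, 2↦9, 3↦0, 4↦9, 5↦4, 6↦8, 7↦0, 8↦3, 9↦7, 10↦2]  zeros at y ∈ {0, 3, 7}
  x = 8: [0↦3, 1↦0, 2↦2, 3↦10, 4↦3, 5↦4, 6↦3, 7↦1, 8↦10, 9↦9, 10↦10]  zeros at y ∈ {1}
  x = 9: [0↦7, 1↦1, 2↦0, 3↦5, 4↦6, 5↦4, 6↦0, 7↦6, 8↦1, 9↦8, 10↦6]  zeros at y ∈ {2, 6}
  x = 10: [0↦2, 1↦6, 2↦4, 3↦8, 4↦8, 5↦5, 6↦0, 7↦5, 8↦10, 9↦5, 10↦2]  zeros at y ∈ {6}
Collecting zeros: affine points = {(0, 0), (1, 7), (2, 1), (2, 10), (3, 0), (4, 7), (5, 1), (5, 4), (5, 5), (7, 0), (7, 3), (7, 7), (8, 1), (9, 2), (9, 6), (10, 6)}.
Total count |C(F_11)_aff| = 16.


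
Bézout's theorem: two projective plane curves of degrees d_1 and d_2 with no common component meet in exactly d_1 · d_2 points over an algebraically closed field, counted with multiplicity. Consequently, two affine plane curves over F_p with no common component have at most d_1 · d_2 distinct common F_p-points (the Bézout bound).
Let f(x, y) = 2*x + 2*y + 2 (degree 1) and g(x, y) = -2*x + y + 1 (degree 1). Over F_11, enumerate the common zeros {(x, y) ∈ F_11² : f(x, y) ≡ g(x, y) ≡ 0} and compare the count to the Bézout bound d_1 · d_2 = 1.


Common zeros: {(0, 10)}; count = 1; Bézout bound = 1.

deg(f) = 1, deg(g) = 1, so Bézout bound = 1.
Scan x ∈ F_11. For each x, list the y ∈ F_11 with f(x, y) ≡ 0 and those with g(x, y) ≡ 0 (mod 11); the common zeros in that column are the intersection.
  x = 0: f ≡ 0 at y ∈ {10}; g ≡ 0 at y ∈ {10}; common: {10}.
  x = 1: f ≡ 0 at y ∈ {9}; g ≡ 0 at y ∈ {1}; common: ∅.
  x = 2: f ≡ 0 at y ∈ {8}; g ≡ 0 at y ∈ {3}; common: ∅.
  x = 3: f ≡ 0 at y ∈ {7}; g ≡ 0 at y ∈ {5}; common: ∅.
  x = 4: f ≡ 0 at y ∈ {6}; g ≡ 0 at y ∈ {7}; common: ∅.
  x = 5: f ≡ 0 at y ∈ {5}; g ≡ 0 at y ∈ {9}; common: ∅.
  x = 6: f ≡ 0 at y ∈ {4}; g ≡ 0 at y ∈ {0}; common: ∅.
  x = 7: f ≡ 0 at y ∈ {3}; g ≡ 0 at y ∈ {2}; common: ∅.
  x = 8: f ≡ 0 at y ∈ {2}; g ≡ 0 at y ∈ {4}; common: ∅.
  x = 9: f ≡ 0 at y ∈ {1}; g ≡ 0 at y ∈ {6}; common: ∅.
  x = 10: f ≡ 0 at y ∈ {0}; g ≡ 0 at y ∈ {8}; common: ∅.
Collecting: common zeros = {(0, 10)}, so the count is 1.
Comparison with the Bézout bound: 1 ≤ 1 = deg(f)·deg(g), as expected for curves with no common component (the bound is attained).


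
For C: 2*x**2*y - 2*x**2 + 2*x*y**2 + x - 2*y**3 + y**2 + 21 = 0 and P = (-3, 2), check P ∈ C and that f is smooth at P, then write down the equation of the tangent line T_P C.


Tangent line at P: -3*x - 26*y + 43 = 0.

Step 1: f(-3, 2) = 0, so P lies on C.
Step 2: partial derivatives
  f_x(x, y) = 4*x*y - 4*x + 2*y**2 + 1, f_y(x, y) = 2*x**2 + 4*x*y - 6*y**2 + 2*y.
  f_x(P) = -3, f_y(P) = -26 (gradient nonzero, so P is smooth).
Step 3: tangent line at P: -3·(x − -3) + -26·(y − 2) = 0.
Expanding: -3*x - 26*y + 43 = 0.


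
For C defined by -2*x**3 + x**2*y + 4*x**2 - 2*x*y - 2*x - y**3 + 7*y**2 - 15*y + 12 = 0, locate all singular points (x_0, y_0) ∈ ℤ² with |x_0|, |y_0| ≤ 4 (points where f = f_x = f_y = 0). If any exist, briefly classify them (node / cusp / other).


Singular points: {(1, 2)}; classification: cusp.

Compute partial derivatives:
  f_x = -6*x**2 + 2*x*y + 8*x - 2*y - 2.
  f_y = x**2 - 2*x - 3*y**2 + 14*y - 15.
Scan x_0 ∈ {−4, ..., 4}. For each x_0, f_y(x_0, y) is a polynomial in y; find its integer roots y ∈ {−4, ..., 4}, then test f_x and f at those candidates.
  x = -4: f_y(-4, y) = -3*y**2 + 14*y + 9; no integer root y with |y| ≤ 4.
  x = -3: f_y(-3, y) = -3*y**2 + 14*y; vanishes at y ∈ {0}. (-3, 0): f_x = -80 ≠ 0.
  x = -2: f_y(-2, y) = -3*y**2 + 14*y - 7; no integer root y with |y| ≤ 4.
  x = -1: f_y(-1, y) = -3*y**2 + 14*y - 12; no integer root y with |y| ≤ 4.
  x = 0: f_y(0, y) = -3*y**2 + 14*y - 15; vanishes at y ∈ {3}. (0, 3): f_x = -8 ≠ 0.
  x = 1: f_y(1, y) = -3*y**2 + 14*y - 16; vanishes at y ∈ {2}. (1, 2): f_x = 0, f = 0 — SINGULAR.
  x = 2: f_y(2, y) = -3*y**2 + 14*y - 15; vanishes at y ∈ {3}. (2, 3): f_x = -4 ≠ 0.
  x = 3: f_y(3, y) = -3*y**2 + 14*y - 12; no integer root y with |y| ≤ 4.
  x = 4: f_y(4, y) = -3*y**2 + 14*y - 7; no integer root y with |y| ≤ 4.
Only singular point on the grid: (1, 2).
Classify: substitute x = 1 + u, y = 2 + v and expand: f = -2*u**3 + u**2*v - v**3 + v**2.
No constant or linear terms (consistent with a singular point). Quadratic part: v**2. Cubic part: -2*u**3 + u**2*v - v**3.
The quadratic part v**2 is a perfect square, so there is a single (double) tangent line v = 0, i.e. y = 2. Restricting the cubic part to that line (v = 0) leaves -2*u**3 ≠ 0, so f is not divisible by v and the branch is v² ≈ 2*u**3 to lowest order — this is a cusp.
Classification: cusp.


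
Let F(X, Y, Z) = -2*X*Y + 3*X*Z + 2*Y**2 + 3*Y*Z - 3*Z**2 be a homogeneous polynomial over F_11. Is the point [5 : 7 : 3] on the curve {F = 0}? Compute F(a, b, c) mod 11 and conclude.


F(5,7,3) ≡ 10 (mod 11); P is NOT on the curve.

Evaluate F(5, 7, 3) term-by-term (mod 11).
  -2*X*Y ↦ -2·5·7·1 = -70
  3*X*Z ↦ 3·5·1·3 = 45
  2*Y**2 ↦ 2·1·49·1 = 98
  3*Y*Z ↦ 3·1·7·3 = 63
  -3*Z**2 ↦ -3·1·1·9 = -27
Sum: F(5, 7, 3) = (-70) + (45) + (98) + (63) + (-27) = 109.
Reducing mod 11: 109 ≡ 10 (mod 11).
Since F(a, b, c) ≡ 10 ≠ 0 (mod 11), P does NOT lie on the curve.


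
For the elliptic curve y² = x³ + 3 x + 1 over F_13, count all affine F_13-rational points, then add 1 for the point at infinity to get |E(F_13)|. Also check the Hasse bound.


Affine points = {(0, 1), (0, 12), (4, 5), (4, 8), (6, 1), (6, 12), (7, 1), (7, 12), (8, 2), (8, 11), (9, 4), (9, 9), (10, 2), (10, 11), (11, 0), (12, 6), (12, 7)}; affine count = 17; |E(F_13)| = 18.

Discriminant check: Δ ∝ 4a³ + 27b² = 4·3³ + 27·1² = 4·27 + 27·1 ≡ 5 (mod 13). Nonzero ⇒ E is nonsingular.
For each x ∈ F_13, compute rhs = x³ + 3·x + 1 mod 13, then count y ∈ F_13 with y² ≡ rhs.
  x = 0: rhs = 1, matching y values: 1, 12 (2 points).
  x = 1: rhs = 5, matching y values: none (0 points).
  x = 2: rhs = 2, matching y values: none (0 points).
  x = 3: rhs = 11, matching y values: none (0 points).
  x = 4: rhs = 12, matching y values: 5, 8 (2 points).
  x = 5: rhs = 11, matching y values: none (0 points).
  x = 6: rhs = 1, matching y values: 1, 12 (2 points).
  x = 7: rhs = 1, matching y values: 1, 12 (2 points).
  x = 8: rhs = 4, matching y values: 2, 11 (2 points).
  x = 9: rhs = 3, matching y values: 4, 9 (2 points).
  x = 10: rhs = 4, matching y values: 2, 11 (2 points).
  x = 11: rhs = 0, matching y values: 0 (1 points).
  x = 12: rhs = 10, matching y values: 6, 7 (2 points).
Total affine count: 17.
Full point count |E(F_13)| = 17 + 1 = 18.
Hasse bound: |18 − (13+1)| = |4| = 4 ≤ 2√13 ≈ 7.2111 ✓.


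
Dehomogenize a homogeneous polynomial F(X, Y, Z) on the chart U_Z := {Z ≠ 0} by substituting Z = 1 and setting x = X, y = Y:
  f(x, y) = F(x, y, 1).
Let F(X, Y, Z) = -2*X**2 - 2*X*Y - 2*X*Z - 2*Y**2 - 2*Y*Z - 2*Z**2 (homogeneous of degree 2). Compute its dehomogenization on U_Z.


f(x, y) = -2*x**2 - 2*x*y - 2*x - 2*y**2 - 2*y - 2

On U_Z we set Z = 1. Each monomial c·X^i·Y^j·Z^k in F becomes c·x^i·y^j·1^k = c·x^i·y^j.
Substituting Z = 1: F(X, Y, 1) = -2*x**2 - 2*x*y - 2*x - 2*y**2 - 2*y - 2.
Note: deg(f) ≤ deg(F) = 2; strict inequality happens when F is divisible by Z (lost terms).


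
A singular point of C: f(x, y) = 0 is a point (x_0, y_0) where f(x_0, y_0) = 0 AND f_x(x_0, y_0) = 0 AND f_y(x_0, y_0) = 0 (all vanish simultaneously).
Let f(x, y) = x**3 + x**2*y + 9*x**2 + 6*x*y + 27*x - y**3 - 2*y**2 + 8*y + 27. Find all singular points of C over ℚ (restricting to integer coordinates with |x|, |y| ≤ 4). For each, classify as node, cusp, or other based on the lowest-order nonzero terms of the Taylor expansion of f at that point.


Singular points: {(-3, -1)}; classification: node.

Compute partial derivatives:
  f_x = 3*x**2 + 2*x*y + 18*x + 6*y + 27.
  f_y = x**2 + 6*x - 3*y**2 - 4*y + 8.
Scan x_0 ∈ {−4, ..., 4}. For each x_0, f_y(x_0, y) is a polynomial in y; find its integer roots y ∈ {−4, ..., 4}, then test f_x and f at those candidates.
  x = -4: f_y(-4, y) = -3*y**2 - 4*y; vanishes at y ∈ {0}. (-4, 0): f_x = 3 ≠ 0.
  x = -3: f_y(-3, y) = -3*y**2 - 4*y - 1; vanishes at y ∈ {-1}. (-3, -1): f_x = 0, f = 0 — SINGULAR.
  x = -2: f_y(-2, y) = -3*y**2 - 4*y; vanishes at y ∈ {0}. (-2, 0): f_x = 3 ≠ 0.
  x = -1: f_y(-1, y) = -3*y**2 - 4*y + 3; no integer root y with |y| ≤ 4.
  x = 0: f_y(0, y) = -3*y**2 - 4*y + 8; no integer root y with |y| ≤ 4.
  x = 1: f_y(1, y) = -3*y**2 - 4*y + 15; vanishes at y ∈ {-3}. (1, -3): f_x = 24 ≠ 0.
  x = 2: f_y(2, y) = -3*y**2 - 4*y + 24; no integer root y with |y| ≤ 4.
  x = 3: f_y(3, y) = -3*y**2 - 4*y + 35; no integer root y with |y| ≤ 4.
  x = 4: f_y(4, y) = -3*y**2 - 4*y + 48; no integer root y with |y| ≤ 4.
Only singular point on the grid: (-3, -1).
Classify: substitute x = -3 + u, y = -1 + v and expand: f = u**3 + u**2*v - u**2 - v**3 + v**2.
No constant or linear terms (consistent with a singular point). Quadratic part: -u**2 + v**2. Cubic part: u**3 + u**2*v - v**3.
The quadratic part v**2 - u**2 = (v − u)(v + u) splits into two distinct linear factors, so there are two distinct tangent lines y − -1 = ±(x − -3) — this is a node (ordinary double point).
Classification: node.


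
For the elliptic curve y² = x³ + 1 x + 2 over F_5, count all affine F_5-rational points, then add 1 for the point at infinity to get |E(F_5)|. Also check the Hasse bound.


Affine points = {(1, 2), (1, 3), (4, 0)}; affine count = 3; |E(F_5)| = 4.

Discriminant check: Δ ∝ 4a³ + 27b² = 4·1³ + 27·2² = 4·1 + 27·4 ≡ 2 (mod 5). Nonzero ⇒ E is nonsingular.
For each x ∈ F_5, compute rhs = x³ + 1·x + 2 mod 5, then count y ∈ F_5 with y² ≡ rhs.
  x = 0: rhs = 2, matching y values: none (0 points).
  x = 1: rhs = 4, matching y values: 2, 3 (2 points).
  x = 2: rhs = 2, matching y values: none (0 points).
  x = 3: rhs = 2, matching y values: none (0 points).
  x = 4: rhs = 0, matching y values: 0 (1 points).
Total affine count: 3.
Full point count |E(F_5)| = 3 + 1 = 4.
Hasse bound: |4 − (5+1)| = |-2| = 2 ≤ 2√5 ≈ 4.4721 ✓.


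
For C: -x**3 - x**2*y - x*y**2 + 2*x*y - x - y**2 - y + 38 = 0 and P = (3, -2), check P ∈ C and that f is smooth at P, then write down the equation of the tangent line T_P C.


Tangent line at P: -24*x + 12*y + 96 = 0.

Step 1: f(3, -2) = 0, so P lies on C.
Step 2: partial derivatives
  f_x(x, y) = -3*x**2 - 2*x*y - y**2 + 2*y - 1, f_y(x, y) = -x**2 - 2*x*y + 2*x - 2*y - 1.
  f_x(P) = -24, f_y(P) = 12 (gradient nonzero, so P is smooth).
Step 3: tangent line at P: -24·(x − 3) + 12·(y − -2) = 0.
Expanding: -24*x + 12*y + 96 = 0.


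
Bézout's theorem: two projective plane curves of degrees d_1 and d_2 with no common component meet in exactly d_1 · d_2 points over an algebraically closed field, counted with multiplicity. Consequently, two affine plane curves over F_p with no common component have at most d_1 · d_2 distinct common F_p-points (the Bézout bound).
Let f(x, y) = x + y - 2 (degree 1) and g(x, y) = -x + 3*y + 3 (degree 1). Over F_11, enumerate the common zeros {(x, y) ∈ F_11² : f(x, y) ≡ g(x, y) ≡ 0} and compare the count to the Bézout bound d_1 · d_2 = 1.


Common zeros: {(5, 8)}; count = 1; Bézout bound = 1.

deg(f) = 1, deg(g) = 1, so Bézout bound = 1.
Scan x ∈ F_11. For each x, list the y ∈ F_11 with f(x, y) ≡ 0 and those with g(x, y) ≡ 0 (mod 11); the common zeros in that column are the intersection.
  x = 0: f ≡ 0 at y ∈ {2}; g ≡ 0 at y ∈ {10}; common: ∅.
  x = 1: f ≡ 0 at y ∈ {1}; g ≡ 0 at y ∈ {3}; common: ∅.
  x = 2: f ≡ 0 at y ∈ {0}; g ≡ 0 at y ∈ {7}; common: ∅.
  x = 3: f ≡ 0 at y ∈ {10}; g ≡ 0 at y ∈ {0}; common: ∅.
  x = 4: f ≡ 0 at y ∈ {9}; g ≡ 0 at y ∈ {4}; common: ∅.
  x = 5: f ≡ 0 at y ∈ {8}; g ≡ 0 at y ∈ {8}; common: {8}.
  x = 6: f ≡ 0 at y ∈ {7}; g ≡ 0 at y ∈ {1}; common: ∅.
  x = 7: f ≡ 0 at y ∈ {6}; g ≡ 0 at y ∈ {5}; common: ∅.
  x = 8: f ≡ 0 at y ∈ {5}; g ≡ 0 at y ∈ {9}; common: ∅.
  x = 9: f ≡ 0 at y ∈ {4}; g ≡ 0 at y ∈ {2}; common: ∅.
  x = 10: f ≡ 0 at y ∈ {3}; g ≡ 0 at y ∈ {6}; common: ∅.
Collecting: common zeros = {(5, 8)}, so the count is 1.
Comparison with the Bézout bound: 1 ≤ 1 = deg(f)·deg(g), as expected for curves with no common component (the bound is attained).


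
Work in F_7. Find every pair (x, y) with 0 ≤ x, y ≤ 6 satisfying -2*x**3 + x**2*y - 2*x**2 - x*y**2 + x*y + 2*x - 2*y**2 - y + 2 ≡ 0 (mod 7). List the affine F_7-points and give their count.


Affine F_7-points: {(1, 0), (1, 5), (4, 3), (4, 6), (5, 1), (6, 0), (6, 6)}; count = 7.

For each of the 49 pairs (x, y) ∈ F_7², evaluate f(x, y) mod 7. Record the zeros.
  x = 0: [0↦2, 1↦6, 2↦6, 3↦2, 4↦1, 5↦3, 6↦1]  zeros at y ∈ ∅
  x = 1: [0↦0, 1↦5, 2↦4, 3↦4, 4↦5, 5↦0, 6↦3]  zeros at y ∈ {0, 5}
  x = 2: [0↦3, 1↦4, 2↦4, 3↦3, 4↦1, 5↦5, 6↦1]  zeros at y ∈ ∅
  x = 3: [0↦6, 1↦5, 2↦1, 3↦1, 4↦5, 5↦6, 6↦4]  zeros at y ∈ ∅
  x = 4: [0↦4, 1↦3, 2↦4, 3↦0, 4↦5, 5↦5, 6↦0]  zeros at y ∈ {3, 6}
  x = 5: [0↦6, 1↦0, 2↦1, 3↦2, 4↦3, 5↦4, 6↦5]  zeros at y ∈ {1}
  x = 6: [0↦0, 1↦5, 2↦1, 3↦2, 4↦1, 5↦5, 6↦0]  zeros at y ∈ {0, 6}
Collecting zeros: affine points = {(1, 0), (1, 5), (4, 3), (4, 6), (5, 1), (6, 0), (6, 6)}.
Total count |C(F_7)_aff| = 7.


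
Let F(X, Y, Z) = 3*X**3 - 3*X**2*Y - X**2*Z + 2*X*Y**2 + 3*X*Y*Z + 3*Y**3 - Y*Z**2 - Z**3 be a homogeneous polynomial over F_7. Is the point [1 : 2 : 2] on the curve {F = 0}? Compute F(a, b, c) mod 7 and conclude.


F(1,2,2) ≡ 2 (mod 7); P is NOT on the curve.

Evaluate F(1, 2, 2) term-by-term (mod 7).
  3*X**3 ↦ 3·1·1·1 = 3
  -3*X**2*Y ↦ -3·1·2·1 = -6
  -X**2*Z ↦ -1·1·1·2 = -2
  2*X*Y**2 ↦ 2·1·4·1 = 8
  3*X*Y*Z ↦ 3·1·2·2 = 12
  3*Y**3 ↦ 3·1·8·1 = 24
  -Y*Z**2 ↦ -1·1·2·4 = -8
  -Z**3 ↦ -1·1·1·8 = -8
Sum: F(1, 2, 2) = (3) + (-6) + (-2) + (8) + (12) + (24) + (-8) + (-8) = 23.
Reducing mod 7: 23 ≡ 2 (mod 7).
Since F(a, b, c) ≡ 2 ≠ 0 (mod 7), P does NOT lie on the curve.


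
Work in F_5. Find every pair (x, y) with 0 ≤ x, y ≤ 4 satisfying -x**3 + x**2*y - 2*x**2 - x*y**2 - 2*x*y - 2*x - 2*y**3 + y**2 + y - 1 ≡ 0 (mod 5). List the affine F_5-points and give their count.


Affine F_5-points: {(1, 3), (4, 0), (4, 2), (4, 4)}; count = 4.

For each of the 25 pairs (x, y) ∈ F_5², evaluate f(x, y) mod 5. Record the zeros.
  x = 0: [0↦4, 1↦4, 2↦4, 3↦2, 4↦1]  zeros at y ∈ ∅
  x = 1: [0↦4, 1↦2, 2↦3, 3↦0, 4↦1]  zeros at y ∈ {3}
  x = 2: [0↦4, 1↦2, 2↦1, 3↦4, 4↦4]  zeros at y ∈ ∅
  x = 3: [0↦3, 1↦3, 2↦2, 3↦3, 4↦4]  zeros at y ∈ ∅
  x = 4: [0↦0, 1↦4, 2↦0, 3↦1, 4↦0]  zeros at y ∈ {0, 2, 4}
Collecting zeros: affine points = {(1, 3), (4, 0), (4, 2), (4, 4)}.
Total count |C(F_5)_aff| = 4.


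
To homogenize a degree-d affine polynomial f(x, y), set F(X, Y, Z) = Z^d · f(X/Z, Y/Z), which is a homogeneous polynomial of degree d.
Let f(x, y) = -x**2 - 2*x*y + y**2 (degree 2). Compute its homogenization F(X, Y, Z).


F(X, Y, Z) = -X**2 - 2*X*Y + Y**2

deg(f) = 2.
Substitute x = X/Z, y = Y/Z into f, then multiply by Z^2.
  monomial -1·x^2·y^0 ↦ -1·X^2·Y^0·Z^0.
  monomial -2·x^1·y^1 ↦ -2·X^1·Y^1·Z^0.
  monomial 1·x^0·y^2 ↦ 1·X^0·Y^2·Z^0.
Collecting: F(X, Y, Z) = -X**2 - 2*X*Y + Y**2.


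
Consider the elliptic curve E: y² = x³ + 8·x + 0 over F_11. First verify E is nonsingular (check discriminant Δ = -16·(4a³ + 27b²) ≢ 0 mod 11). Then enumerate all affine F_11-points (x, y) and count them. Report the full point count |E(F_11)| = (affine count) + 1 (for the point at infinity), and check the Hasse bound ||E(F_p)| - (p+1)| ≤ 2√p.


Affine points = {(0, 0), (1, 3), (1, 8), (5, 0), (6, 0), (7, 5), (7, 6), (8, 2), (8, 9), (9, 3), (9, 8)}; affine count = 11; |E(F_11)| = 12.

Discriminant check: Δ ∝ 4a³ + 27b² = 4·8³ + 27·0² = 4·512 + 27·0 ≡ 2 (mod 11). Nonzero ⇒ E is nonsingular.
For each x ∈ F_11, compute rhs = x³ + 8·x + 0 mod 11, then count y ∈ F_11 with y² ≡ rhs.
  x = 0: rhs = 0, matching y values: 0 (1 points).
  x = 1: rhs = 9, matching y values: 3, 8 (2 points).
  x = 2: rhs = 2, matching y values: none (0 points).
  x = 3: rhs = 7, matching y values: none (0 points).
  x = 4: rhs = 8, matching y values: none (0 points).
  x = 5: rhs = 0, matching y values: 0 (1 points).
  x = 6: rhs = 0, matching y values: 0 (1 points).
  x = 7: rhs = 3, matching y values: 5, 6 (2 points).
  x = 8: rhs = 4, matching y values: 2, 9 (2 points).
  x = 9: rhs = 9, matching y values: 3, 8 (2 points).
  x = 10: rhs = 2, matching y values: none (0 points).
Total affine count: 11.
Full point count |E(F_11)| = 11 + 1 = 12.
Hasse bound: |12 − (11+1)| = |0| = 0 ≤ 2√11 ≈ 6.6332 ✓.


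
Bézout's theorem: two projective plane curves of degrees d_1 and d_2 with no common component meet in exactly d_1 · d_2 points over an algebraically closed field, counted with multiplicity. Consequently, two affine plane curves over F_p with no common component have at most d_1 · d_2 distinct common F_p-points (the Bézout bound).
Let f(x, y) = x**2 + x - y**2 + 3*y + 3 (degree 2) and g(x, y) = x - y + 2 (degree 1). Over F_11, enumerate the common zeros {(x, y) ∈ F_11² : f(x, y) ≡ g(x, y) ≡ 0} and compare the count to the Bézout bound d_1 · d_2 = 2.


Common zeros: ∅; count = 0; Bézout bound = 2.

deg(f) = 2, deg(g) = 1, so Bézout bound = 2.
Scan x ∈ F_11. For each x, list the y ∈ F_11 with f(x, y) ≡ 0 and those with g(x, y) ≡ 0 (mod 11); the common zeros in that column are the intersection.
  x = 0: f ≡ 0 at y ∈ ∅; g ≡ 0 at y ∈ {2}; common: ∅.
  x = 1: f ≡ 0 at y ∈ ∅; g ≡ 0 at y ∈ {3}; common: ∅.
  x = 2: f ≡ 0 at y ∈ {1, 2}; g ≡ 0 at y ∈ {4}; common: ∅.
  x = 3: f ≡ 0 at y ∈ {4, 10}; g ≡ 0 at y ∈ {5}; common: ∅.
  x = 4: f ≡ 0 at y ∈ ∅; g ≡ 0 at y ∈ {6}; common: ∅.
  x = 5: f ≡ 0 at y ∈ {0, 3}; g ≡ 0 at y ∈ {7}; common: ∅.
  x = 6: f ≡ 0 at y ∈ ∅; g ≡ 0 at y ∈ {8}; common: ∅.
  x = 7: f ≡ 0 at y ∈ {4, 10}; g ≡ 0 at y ∈ {9}; common: ∅.
  x = 8: f ≡ 0 at y ∈ {1, 2}; g ≡ 0 at y ∈ {10}; common: ∅.
  x = 9: f ≡ 0 at y ∈ ∅; g ≡ 0 at y ∈ {0}; common: ∅.
  x = 10: f ≡ 0 at y ∈ ∅; g ≡ 0 at y ∈ {1}; common: ∅.
Collecting: common zeros = ∅, so the count is 0.
Comparison with the Bézout bound: 0 ≤ 2 = deg(f)·deg(g), as expected for curves with no common component (the affine F_11-count falls short of the bound because intersections may lie at infinity, over extension fields, or carry multiplicity).


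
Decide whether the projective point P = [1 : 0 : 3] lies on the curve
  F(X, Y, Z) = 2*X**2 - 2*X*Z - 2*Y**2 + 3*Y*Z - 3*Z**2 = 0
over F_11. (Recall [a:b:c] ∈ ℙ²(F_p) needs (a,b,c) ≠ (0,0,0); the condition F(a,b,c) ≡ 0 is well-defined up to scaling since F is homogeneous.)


F(1,0,3) ≡ 2 (mod 11); P is NOT on the curve.

Evaluate F(1, 0, 3) term-by-term (mod 11).
  2*X**2 ↦ 2·1·1·1 = 2
  -2*X*Z ↦ -2·1·1·3 = -6
  -2*Y**2 ↦ -2·1·0·1 = 0
  3*Y*Z ↦ 3·1·0·3 = 0
  -3*Z**2 ↦ -3·1·1·9 = -27
Sum: F(1, 0, 3) = (2) + (-6) + (0) + (0) + (-27) = -31.
Reducing mod 11: -31 ≡ 2 (mod 11).
Since F(a, b, c) ≡ 2 ≠ 0 (mod 11), P does NOT lie on the curve.


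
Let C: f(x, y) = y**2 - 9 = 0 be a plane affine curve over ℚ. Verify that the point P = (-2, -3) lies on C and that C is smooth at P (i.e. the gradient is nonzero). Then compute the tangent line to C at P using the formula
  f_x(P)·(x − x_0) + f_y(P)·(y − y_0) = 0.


Tangent line at P: -6*y - 18 = 0.

Step 1: f(-2, -3) = 0, so P lies on C.
Step 2: partial derivatives
  f_x(x, y) = 0, f_y(x, y) = 2*y.
  f_x(P) = 0, f_y(P) = -6 (gradient nonzero, so P is smooth).
Step 3: tangent line at P: 0·(x − -2) + -6·(y − -3) = 0.
Expanding: -6*y - 18 = 0.


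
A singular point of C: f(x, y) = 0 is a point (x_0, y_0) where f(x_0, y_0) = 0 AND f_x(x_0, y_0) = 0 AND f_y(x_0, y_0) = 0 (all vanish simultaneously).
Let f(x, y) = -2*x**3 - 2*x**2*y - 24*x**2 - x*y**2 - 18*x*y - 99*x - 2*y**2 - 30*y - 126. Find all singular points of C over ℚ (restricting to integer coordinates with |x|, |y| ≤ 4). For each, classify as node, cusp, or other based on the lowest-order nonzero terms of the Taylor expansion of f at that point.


Singular points: {(-3, -3)}; classification: cusp.

Compute partial derivatives:
  f_x = -6*x**2 - 4*x*y - 48*x - y**2 - 18*y - 99.
  f_y = -2*x**2 - 2*x*y - 18*x - 4*y - 30.
Scan x_0 ∈ {−4, ..., 4}. For each x_0, f_y(x_0, y) is a polynomial in y; find its integer roots y ∈ {−4, ..., 4}, then test f_x and f at those candidates.
  x = -4: f_y(-4, y) = 4*y + 10; no integer root y with |y| ≤ 4.
  x = -3: f_y(-3, y) = 2*y + 6; vanishes at y ∈ {-3}. (-3, -3): f_x = 0, f = 0 — SINGULAR.
  x = -2: f_y(-2, y) = -2; no integer root y with |y| ≤ 4.
  x = -1: f_y(-1, y) = -2*y - 14; no integer root y with |y| ≤ 4.
  x = 0: f_y(0, y) = -4*y - 30; no integer root y with |y| ≤ 4.
  x = 1: f_y(1, y) = -6*y - 50; no integer root y with |y| ≤ 4.
  x = 2: f_y(2, y) = -8*y - 74; no integer root y with |y| ≤ 4.
  x = 3: f_y(3, y) = -10*y - 102; no integer root y with |y| ≤ 4.
  x = 4: f_y(4, y) = -12*y - 134; no integer root y with |y| ≤ 4.
Only singular point on the grid: (-3, -3).
Classify: substitute x = -3 + u, y = -3 + v and expand: f = -2*u**3 - 2*u**2*v - u*v**2 + v**2.
No constant or linear terms (consistent with a singular point). Quadratic part: v**2. Cubic part: -2*u**3 - 2*u**2*v - u*v**2.
The quadratic part v**2 is a perfect square, so there is a single (double) tangent line v = 0, i.e. y = -3. Restricting the cubic part to that line (v = 0) leaves -2*u**3 ≠ 0, so f is not divisible by v and the branch is v² ≈ 2*u**3 to lowest order — this is a cusp.
Classification: cusp.


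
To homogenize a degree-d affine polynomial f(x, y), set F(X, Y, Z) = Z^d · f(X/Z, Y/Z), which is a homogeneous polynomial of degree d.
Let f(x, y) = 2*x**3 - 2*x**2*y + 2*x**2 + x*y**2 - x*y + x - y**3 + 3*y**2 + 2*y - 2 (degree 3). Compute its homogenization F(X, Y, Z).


F(X, Y, Z) = 2*X**3 - 2*X**2*Y + 2*X**2*Z + X*Y**2 - X*Y*Z + X*Z**2 - Y**3 + 3*Y**2*Z + 2*Y*Z**2 - 2*Z**3

deg(f) = 3.
Substitute x = X/Z, y = Y/Z into f, then multiply by Z^3.
  monomial 2·x^3·y^0 ↦ 2·X^3·Y^0·Z^0.
  monomial -2·x^2·y^1 ↦ -2·X^2·Y^1·Z^0.
  monomial 2·x^2·y^0 ↦ 2·X^2·Y^0·Z^1.
  monomial 1·x^1·y^2 ↦ 1·X^1·Y^2·Z^0.
  monomial -1·x^1·y^1 ↦ -1·X^1·Y^1·Z^1.
  monomial 1·x^1·y^0 ↦ 1·X^1·Y^0·Z^2.
  monomial -1·x^0·y^3 ↦ -1·X^0·Y^3·Z^0.
  monomial 3·x^0·y^2 ↦ 3·X^0·Y^2·Z^1.
  monomial 2·x^0·y^1 ↦ 2·X^0·Y^1·Z^2.
  monomial -2·x^0·y^0 ↦ -2·X^0·Y^0·Z^3.
Collecting: F(X, Y, Z) = 2*X**3 - 2*X**2*Y + 2*X**2*Z + X*Y**2 - X*Y*Z + X*Z**2 - Y**3 + 3*Y**2*Z + 2*Y*Z**2 - 2*Z**3.


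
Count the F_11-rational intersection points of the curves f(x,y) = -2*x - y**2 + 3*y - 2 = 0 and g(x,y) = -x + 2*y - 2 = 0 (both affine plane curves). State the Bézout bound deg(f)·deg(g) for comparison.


Common zeros: {(0, 1), (5, 9)}; count = 2; Bézout bound = 2.

deg(f) = 2, deg(g) = 1, so Bézout bound = 2.
Scan x ∈ F_11. For each x, list the y ∈ F_11 with f(x, y) ≡ 0 and those with g(x, y) ≡ 0 (mod 11); the common zeros in that column are the intersection.
  x = 0: f ≡ 0 at y ∈ {1, 2}; g ≡ 0 at y ∈ {1}; common: {1}.
  x = 1: f ≡ 0 at y ∈ {6, 8}; g ≡ 0 at y ∈ {7}; common: ∅.
  x = 2: f ≡ 0 at y ∈ ∅; g ≡ 0 at y ∈ {2}; common: ∅.
  x = 3: f ≡ 0 at y ∈ ∅; g ≡ 0 at y ∈ {8}; common: ∅.
  x = 4: f ≡ 0 at y ∈ ∅; g ≡ 0 at y ∈ {3}; common: ∅.
  x = 5: f ≡ 0 at y ∈ {5, 9}; g ≡ 0 at y ∈ {9}; common: {9}.
  x = 6: f ≡ 0 at y ∈ ∅; g ≡ 0 at y ∈ {4}; common: ∅.
  x = 7: f ≡ 0 at y ∈ {7}; g ≡ 0 at y ∈ {10}; common: ∅.
  x = 8: f ≡ 0 at y ∈ {4, 10}; g ≡ 0 at y ∈ {5}; common: ∅.
  x = 9: f ≡ 0 at y ∈ ∅; g ≡ 0 at y ∈ {0}; common: ∅.
  x = 10: f ≡ 0 at y ∈ {0, 3}; g ≡ 0 at y ∈ {6}; common: ∅.
Collecting: common zeros = {(0, 1), (5, 9)}, so the count is 2.
Comparison with the Bézout bound: 2 ≤ 2 = deg(f)·deg(g), as expected for curves with no common component (the bound is attained).


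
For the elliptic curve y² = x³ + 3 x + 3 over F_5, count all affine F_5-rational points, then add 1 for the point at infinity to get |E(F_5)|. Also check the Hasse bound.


Affine points = {(3, 2), (3, 3), (4, 2), (4, 3)}; affine count = 4; |E(F_5)| = 5.

Discriminant check: Δ ∝ 4a³ + 27b² = 4·3³ + 27·3² = 4·27 + 27·9 ≡ 1 (mod 5). Nonzero ⇒ E is nonsingular.
For each x ∈ F_5, compute rhs = x³ + 3·x + 3 mod 5, then count y ∈ F_5 with y² ≡ rhs.
  x = 0: rhs = 3, matching y values: none (0 points).
  x = 1: rhs = 2, matching y values: none (0 points).
  x = 2: rhs = 2, matching y values: none (0 points).
  x = 3: rhs = 4, matching y values: 2, 3 (2 points).
  x = 4: rhs = 4, matching y values: 2, 3 (2 points).
Total affine count: 4.
Full point count |E(F_5)| = 4 + 1 = 5.
Hasse bound: |5 − (5+1)| = |-1| = 1 ≤ 2√5 ≈ 4.4721 ✓.


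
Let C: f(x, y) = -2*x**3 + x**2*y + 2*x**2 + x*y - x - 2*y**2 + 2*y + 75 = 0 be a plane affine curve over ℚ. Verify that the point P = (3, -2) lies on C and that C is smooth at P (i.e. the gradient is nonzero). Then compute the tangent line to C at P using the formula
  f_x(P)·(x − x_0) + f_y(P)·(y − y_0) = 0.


Tangent line at P: -57*x + 22*y + 215 = 0.

Step 1: f(3, -2) = 0, so P lies on C.
Step 2: partial derivatives
  f_x(x, y) = -6*x**2 + 2*x*y + 4*x + y - 1, f_y(x, y) = x**2 + x - 4*y + 2.
  f_x(P) = -57, f_y(P) = 22 (gradient nonzero, so P is smooth).
Step 3: tangent line at P: -57·(x − 3) + 22·(y − -2) = 0.
Expanding: -57*x + 22*y + 215 = 0.


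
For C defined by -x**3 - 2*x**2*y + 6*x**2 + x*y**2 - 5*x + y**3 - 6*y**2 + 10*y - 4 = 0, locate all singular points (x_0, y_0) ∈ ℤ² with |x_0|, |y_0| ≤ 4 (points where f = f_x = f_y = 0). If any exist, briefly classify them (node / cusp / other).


Singular points: {(1, 2)}; classification: node.

Compute partial derivatives:
  f_x = -3*x**2 - 4*x*y + 12*x + y**2 - 5.
  f_y = -2*x**2 + 2*x*y + 3*y**2 - 12*y + 10.
Scan x_0 ∈ {−4, ..., 4}. For each x_0, f_y(x_0, y) is a polynomial in y; find its integer roots y ∈ {−4, ..., 4}, then test f_x and f at those candidates.
  x = -4: f_y(-4, y) = 3*y**2 - 20*y - 22; no integer root y with |y| ≤ 4.
  x = -3: f_y(-3, y) = 3*y**2 - 18*y - 8; no integer root y with |y| ≤ 4.
  x = -2: f_y(-2, y) = 3*y**2 - 16*y + 2; no integer root y with |y| ≤ 4.
  x = -1: f_y(-1, y) = 3*y**2 - 14*y + 8; vanishes at y ∈ {4}. (-1, 4): f_x = 12 ≠ 0.
  x = 0: f_y(0, y) = 3*y**2 - 12*y + 10; no integer root y with |y| ≤ 4.
  x = 1: f_y(1, y) = 3*y**2 - 10*y + 8; vanishes at y ∈ {2}. (1, 2): f_x = 0, f = 0 — SINGULAR.
  x = 2: f_y(2, y) = 3*y**2 - 8*y + 2; no integer root y with |y| ≤ 4.
  x = 3: f_y(3, y) = 3*y**2 - 6*y - 8; no integer root y with |y| ≤ 4.
  x = 4: f_y(4, y) = 3*y**2 - 4*y - 22; no integer root y with |y| ≤ 4.
Only singular point on the grid: (1, 2).
Classify: substitute x = 1 + u, y = 2 + v and expand: f = -u**3 - 2*u**2*v - u**2 + u*v**2 + v**3 + v**2.
No constant or linear terms (consistent with a singular point). Quadratic part: -u**2 + v**2. Cubic part: -u**3 - 2*u**2*v + u*v**2 + v**3.
The quadratic part v**2 - u**2 = (v − u)(v + u) splits into two distinct linear factors, so there are two distinct tangent lines y − 2 = ±(x − 1) — this is a node (ordinary double point).
Classification: node.


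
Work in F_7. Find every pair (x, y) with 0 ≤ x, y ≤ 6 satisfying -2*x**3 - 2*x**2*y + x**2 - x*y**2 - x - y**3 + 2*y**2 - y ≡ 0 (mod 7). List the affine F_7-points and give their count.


Affine F_7-points: {(0, 0), (0, 1), (2, 0), (3, 2), (4, 6), (5, 4)}; count = 6.

For each of the 49 pairs (x, y) ∈ F_7², evaluate f(x, y) mod 7. Record the zeros.
  x = 0: [0↦0, 1↦0, 2↦5, 3↦2, 4↦6, 5↦4, 6↦4]  zeros at y ∈ {0, 1}
  x = 1: [0↦5, 1↦2, 2↦2, 3↦6, 4↦1, 5↦2, 6↦3]  zeros at y ∈ ∅
  x = 2: [0↦0, 1↦4, 2↦2, 3↦2, 4↦5, 5↦5, 6↦3]  zeros at y ∈ {0}
  x = 3: [0↦1, 1↦1, 2↦0, 3↦6, 4↦6, 5↦1, 6↦6]  zeros at y ∈ {2}
  x = 4: [0↦3, 1↦2, 2↦5, 3↦6, 4↦6, 5↦6, 6↦0]  zeros at y ∈ {6}
  x = 5: [0↦1, 1↦2, 2↦5, 3↦4, 4↦0, 5↦1, 6↦1]  zeros at y ∈ {4}
  x = 6: [0↦4, 1↦3, 2↦2, 3↦2, 4↦4, 5↦2, 6↦4]  zeros at y ∈ ∅
Collecting zeros: affine points = {(0, 0), (0, 1), (2, 0), (3, 2), (4, 6), (5, 4)}.
Total count |C(F_7)_aff| = 6.
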